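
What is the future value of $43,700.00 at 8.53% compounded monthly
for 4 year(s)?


Formula: FV = P * (1 + r/m)^(m*t)
Period rate: r/m = 0.0853 / 12 = 0.007108
Total periods: m*t = 12 * 4 = 48
Growth factor: (1 + 0.007108)^48 = 1.404938
FV = $43,700.00 * 1.404938 = $61,395.78

$61,395.78


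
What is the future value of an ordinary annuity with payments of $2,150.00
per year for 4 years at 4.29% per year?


Formula: FV = PMT * ((1+r)^n - 1) / r
Growth factor: (1 + 0.0429)^4 = 1.182962
Numerator: 1.182962 - 1 = 0.182962
FV = $2,150.00 * 0.182962 / 0.0429 = $9,169.41

$9,169.41


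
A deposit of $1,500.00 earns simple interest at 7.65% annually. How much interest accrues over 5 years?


Formula: I = P * r * t
Substituting: I = $1,500.00 * 0.0765 * 5
Step: I = $1,500.00 * 0.3825
I = $573.75

$573.75


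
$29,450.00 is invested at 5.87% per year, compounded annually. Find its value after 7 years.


Formula: FV = P * (1 + r)^n
Substituting: FV = $29,450.00 * (1 + 0.0587)^7
Growth factor: (1.0587)^7 = 1.490769
FV = $29,450.00 * 1.490769 = $43,903.15

$43,903.15


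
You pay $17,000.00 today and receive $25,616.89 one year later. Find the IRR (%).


Formula: IRR = C1/C0 - 1
Substituting: IRR = $25,616.89 / $17,000.00 - 1
Ratio: 1.506876 - 1 = 0.506876
IRR = 50.6876%

50.6876%


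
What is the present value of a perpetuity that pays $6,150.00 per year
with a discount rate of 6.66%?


Formula: PV = C / r
Substituting: PV = $6,150.00 / 0.0666
PV = $92,342.34

$92,342.34


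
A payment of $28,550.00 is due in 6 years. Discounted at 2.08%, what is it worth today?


Formula: PV = FV / (1 + r)^n
Substituting: PV = $28,550.00 / (1 + 0.0208)^6
Discount factor: (1.0208)^6 = 1.131472
PV = $28,550.00 / 1.131472 = $25,232.61

$25,232.61


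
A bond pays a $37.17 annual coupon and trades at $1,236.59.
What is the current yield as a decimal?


Formula: Current yield = annual coupon / price
Substituting: CY = $37.17 / $1,236.59
CY = 0.030058

0.030058


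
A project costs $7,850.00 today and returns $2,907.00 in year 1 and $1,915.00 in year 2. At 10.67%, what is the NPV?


Formula: NPV = C0 + C1/(1+r) + C2/(1+r)^2
Discount C1: $2,907.00 / (1 + 0.1067) = $2,626.73
Discount C2: $1,915.00 / (1 + 0.1067)^2 = $1,563.54
NPV = -$7,850.00 + $2,626.73 + $1,563.54 = -$3,659.73

-$3,659.73


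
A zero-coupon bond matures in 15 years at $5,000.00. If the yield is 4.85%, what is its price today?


Formula: Price = FV / (1 + r)^n
Substituting: Price = $5,000.00 / (1 + 0.0485)^15
Discount factor: (1.0485)^15 = 2.034822
Price = $5,000.00 / 2.034822 = $2,457.22

$2,457.22


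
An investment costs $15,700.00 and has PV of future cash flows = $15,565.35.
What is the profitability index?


Formula: PI = PV(cash flows) / initial investment
Substituting: PI = $15,565.35 / $15,700.00
PI = 0.9914

0.9914


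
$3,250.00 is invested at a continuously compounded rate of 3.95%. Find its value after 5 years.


Formula: FV = P * e^(r*t)
Exponent: r*t = 0.0395 * 5 = 0.1975
e^(0.1975) = 1.218353
FV = $3,250.00 * 1.218353 = $3,959.65

$3,959.65


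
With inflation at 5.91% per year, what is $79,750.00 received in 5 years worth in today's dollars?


Formula: Real value = nominal / (1 + inflation)^years
Price level: (1 + 0.0591)^5 = 1.332554
Real value = $79,750.00 / 1.332554 = $59,847.48

$59,847.48


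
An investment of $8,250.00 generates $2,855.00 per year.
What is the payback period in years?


Formula: Payback = investment / annual cash flow
Substituting: Payback = $8,250.00 / $2,855.00
Payback = 2.8897 years

2.8897 years


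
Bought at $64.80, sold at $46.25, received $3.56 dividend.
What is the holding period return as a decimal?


Formula: HPR = (P1 - P0 + D) / P0
Gain: $46.25 - $64.80 + $3.56 = -$14.99
HPR = -$14.99 / $64.80 = -0.2313

-0.2313


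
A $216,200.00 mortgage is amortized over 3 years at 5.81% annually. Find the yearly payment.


Formula: PMT = PV * r / (1 - (1+r)^(-n))
Denominator: 1 - (1 + 0.0581)^(-3) = 0.15585
Numerator: $216,200.00 * 0.0581 = 12561.22
PMT = 12561.22 / 0.15585 = $80,598.37

$80,598.37


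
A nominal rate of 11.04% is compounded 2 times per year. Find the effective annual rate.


Formula: EAR = (1 + r/m)^m - 1
Period rate: r/m = 0.1104 / 2 = 0.0552
Compounding: (1 + 0.0552)^2 = 1.113447
EAR = 1.113447 - 1 = 0.113447

0.113447


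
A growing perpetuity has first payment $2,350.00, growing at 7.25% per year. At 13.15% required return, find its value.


Formula: PV = C / (r - g)
Spread: r - g = 0.1315 - 0.0725 = 0.059
Substituting: PV = $2,350.00 / 0.059
PV = $39,830.51

$39,830.51


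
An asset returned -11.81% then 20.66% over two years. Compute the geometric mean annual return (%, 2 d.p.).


Formula: Geometric mean = ((1+r1)*(1+r2))^(1/2) - 1
Product: (1 + -0.1181) * (1 + 0.2066) = 0.8819 * 1.2066 = 1.064101
Square root: 1.064101^0.5 = 1.031552
Geometric mean = 1.031552 - 1 = 0.031552
As percentage: 3.16%

3.16%


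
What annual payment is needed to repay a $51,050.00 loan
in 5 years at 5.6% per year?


Formula: PMT = PV * r / (1 - (1+r)^(-n))
Denominator: 1 - (1 + 0.056)^(-5) = 0.238482
Numerator: $51,050.00 * 0.056 = 2858.8
PMT = 2858.8 / 0.238482 = $11,987.51

$11,987.51


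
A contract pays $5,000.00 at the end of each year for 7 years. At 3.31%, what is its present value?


Formula: PV = PMT * (1 - (1+r)^(-n)) / r
Discount factor: (1 + 0.0331)^(-7) = 0.796166
Bracket: 1 - 0.796166 = 0.203834
PV = $5,000.00 * 0.203834 / 0.0331 = $30,790.68

$30,790.68


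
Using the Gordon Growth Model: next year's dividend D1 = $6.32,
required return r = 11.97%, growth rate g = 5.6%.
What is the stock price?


Formula: P = D1 / (r - g)
Spread: r - g = 0.1197 - 0.056 = 0.0637
Substituting: P = $6.32 / 0.0637
P = $99.22

$99.22


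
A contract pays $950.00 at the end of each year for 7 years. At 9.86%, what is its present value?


Formula: PV = PMT * (1 - (1+r)^(-n)) / r
Discount factor: (1 + 0.0986)^(-7) = 0.517753
Bracket: 1 - 0.517753 = 0.482247
PV = $950.00 * 0.482247 / 0.0986 = $4,646.39

$4,646.39


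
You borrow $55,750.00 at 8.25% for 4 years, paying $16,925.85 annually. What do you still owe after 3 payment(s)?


Formula: Balance = PV*(1+r)^k - PMT*((1+r)^k - 1)/r
Growth: (1 + 0.0825)^3 = 1.26848
Accumulated factor: ((1+r)^k - 1)/r = 3.254306
Balance = $55,750.00 * 1.26848 - $16,925.85 * 3.254306
Balance = $15,635.88

$15,635.88


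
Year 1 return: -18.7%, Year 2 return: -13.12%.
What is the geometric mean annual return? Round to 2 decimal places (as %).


Formula: Geometric mean = ((1+r1)*(1+r2))^(1/2) - 1
Product: (1 + -0.187) * (1 + -0.1312) = 0.813 * 0.8688 = 0.706334
Square root: 0.706334^0.5 = 0.840437
Geometric mean = 0.840437 - 1 = -0.159563
As percentage: -15.96%

-15.96%


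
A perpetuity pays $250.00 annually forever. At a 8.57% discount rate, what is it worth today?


Formula: PV = C / r
Substituting: PV = $250.00 / 0.0857
PV = $2,917.15

$2,917.15


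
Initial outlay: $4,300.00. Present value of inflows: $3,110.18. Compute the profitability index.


Formula: PI = PV(cash flows) / initial investment
Substituting: PI = $3,110.18 / $4,300.00
PI = 0.7233

0.7233


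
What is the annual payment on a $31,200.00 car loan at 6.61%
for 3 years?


Formula: PMT = PV * r / (1 - (1+r)^(-n))
Denominator: 1 - (1 + 0.0661)^(-3) = 0.174711
Numerator: $31,200.00 * 0.0661 = 2062.32
PMT = 2062.32 / 0.174711 = $11,804.19

$11,804.19


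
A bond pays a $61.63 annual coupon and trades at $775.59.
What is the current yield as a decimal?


Formula: Current yield = annual coupon / price
Substituting: CY = $61.63 / $775.59
CY = 0.079462

0.079462


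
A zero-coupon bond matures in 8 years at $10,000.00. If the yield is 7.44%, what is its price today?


Formula: Price = FV / (1 + r)^n
Substituting: Price = $10,000.00 / (1 + 0.0744)^8
Discount factor: (1.0744)^8 = 1.77553
Price = $10,000.00 / 1.77553 = $5,632.12

$5,632.12


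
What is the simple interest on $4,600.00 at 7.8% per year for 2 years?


Formula: I = P * r * t
Substituting: I = $4,600.00 * 0.078 * 2
Step: I = $4,600.00 * 0.156
I = $717.60

$717.60


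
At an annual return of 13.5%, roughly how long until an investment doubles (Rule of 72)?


Formula: Years ≈ 72 / r
Substituting: Years ≈ 72 / 13.5
Years ≈ 5.3

5.3 years


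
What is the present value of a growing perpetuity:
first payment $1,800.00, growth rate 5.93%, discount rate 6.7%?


Formula: PV = C / (r - g)
Spread: r - g = 0.067 - 0.0593 = 0.0077
Substituting: PV = $1,800.00 / 0.0077
PV = $233,766.23

$233,766.23


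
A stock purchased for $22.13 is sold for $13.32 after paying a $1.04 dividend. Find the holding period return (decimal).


Formula: HPR = (P1 - P0 + D) / P0
Gain: $13.32 - $22.13 + $1.04 = -$7.77
HPR = -$7.77 / $22.13 = -0.3511

-0.3511


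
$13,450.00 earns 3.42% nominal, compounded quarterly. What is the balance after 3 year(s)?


Formula: FV = P * (1 + r/m)^(m*t)
Period rate: r/m = 0.0342 / 4 = 0.00855
Total periods: m*t = 4 * 3 = 12
Growth factor: (1 + 0.00855)^12 = 1.107565
FV = $13,450.00 * 1.107565 = $14,896.75

$14,896.75


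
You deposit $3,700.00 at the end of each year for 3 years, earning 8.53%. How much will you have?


Formula: FV = PMT * ((1+r)^n - 1) / r
Growth factor: (1 + 0.0853)^3 = 1.278349
Numerator: 1.278349 - 1 = 0.278349
FV = $3,700.00 * 0.278349 / 0.0853 = $12,073.75

$12,073.75


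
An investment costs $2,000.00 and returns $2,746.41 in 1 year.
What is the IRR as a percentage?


Formula: IRR = C1/C0 - 1
Substituting: IRR = $2,746.41 / $2,000.00 - 1
Ratio: 1.373205 - 1 = 0.373205
IRR = 37.3205%

37.3205%


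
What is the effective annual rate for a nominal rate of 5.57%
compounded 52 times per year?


Formula: EAR = (1 + r/m)^m - 1
Period rate: r/m = 0.0557 / 52 = 0.001071
Compounding: (1 + 0.001071)^52 = 1.057249
EAR = 1.057249 - 1 = 0.057249

0.057249


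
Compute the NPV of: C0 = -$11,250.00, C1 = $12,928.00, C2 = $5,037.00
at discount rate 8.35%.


Formula: NPV = C0 + C1/(1+r) + C2/(1+r)^2
Discount C1: $12,928.00 / (1 + 0.0835) = $11,931.70
Discount C2: $5,037.00 / (1 + 0.0835)^2 = $4,290.56
NPV = -$11,250.00 + $11,931.70 + $4,290.56 = $4,972.26

$4,972.26


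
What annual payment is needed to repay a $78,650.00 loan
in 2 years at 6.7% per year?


Formula: PMT = PV * r / (1 - (1+r)^(-n))
Denominator: 1 - (1 + 0.067)^(-2) = 0.121643
Numerator: $78,650.00 * 0.067 = 5269.55
PMT = 5269.55 / 0.121643 = $43,319.86

$43,319.86


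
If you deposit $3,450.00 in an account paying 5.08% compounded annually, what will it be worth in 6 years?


Formula: FV = P * (1 + r)^n
Substituting: FV = $3,450.00 * (1 + 0.0508)^6
Growth factor: (1.0508)^6 = 1.346233
FV = $3,450.00 * 1.346233 = $4,644.51

$4,644.51


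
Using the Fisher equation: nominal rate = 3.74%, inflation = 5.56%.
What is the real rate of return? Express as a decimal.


Formula: (1 + r_real) = (1 + r_nom) / (1 + inflation)
Substituting: (1 + r_real) = 1.0374 / 1.0556
(1 + r_real) = 0.982759
r_real = 0.982759 - 1 = -0.017241

-0.017241


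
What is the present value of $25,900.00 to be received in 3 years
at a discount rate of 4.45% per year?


Formula: PV = FV / (1 + r)^n
Substituting: PV = $25,900.00 / (1 + 0.0445)^3
Discount factor: (1.0445)^3 = 1.139529
PV = $25,900.00 / 1.139529 = $22,728.69

$22,728.69


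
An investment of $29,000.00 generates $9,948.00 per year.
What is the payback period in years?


Formula: Payback = investment / annual cash flow
Substituting: Payback = $29,000.00 / $9,948.00
Payback = 2.9152 years

2.9152 years


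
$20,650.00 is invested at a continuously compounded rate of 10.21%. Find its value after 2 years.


Formula: FV = P * e^(r*t)
Exponent: r*t = 0.1021 * 2 = 0.2042
e^(0.2042) = 1.226543
FV = $20,650.00 * 1.226543 = $25,328.12

$25,328.12


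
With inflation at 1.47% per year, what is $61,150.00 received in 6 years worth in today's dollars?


Formula: Real value = nominal / (1 + inflation)^years
Price level: (1 + 0.0147)^6 = 1.091506
Real value = $61,150.00 / 1.091506 = $56,023.53

$56,023.53


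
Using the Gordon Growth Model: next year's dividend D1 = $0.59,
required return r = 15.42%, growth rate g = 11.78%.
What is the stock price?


Formula: P = D1 / (r - g)
Spread: r - g = 0.1542 - 0.1178 = 0.0364
Substituting: P = $0.59 / 0.0364
P = $16.21

$16.21


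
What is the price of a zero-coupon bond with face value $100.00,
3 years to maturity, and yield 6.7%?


Formula: Price = FV / (1 + r)^n
Substituting: Price = $100.00 / (1 + 0.067)^3
Discount factor: (1.067)^3 = 1.214768
Price = $100.00 / 1.214768 = $82.32

$82.32


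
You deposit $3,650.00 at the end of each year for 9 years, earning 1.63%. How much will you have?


Formula: FV = PMT * ((1+r)^n - 1) / r
Growth factor: (1 + 0.0163)^9 = 1.156638
Numerator: 1.156638 - 1 = 0.156638
FV = $3,650.00 * 0.156638 / 0.0163 = $35,075.31

$35,075.31


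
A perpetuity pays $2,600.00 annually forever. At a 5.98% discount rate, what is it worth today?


Formula: PV = C / r
Substituting: PV = $2,600.00 / 0.0598
PV = $43,478.26

$43,478.26


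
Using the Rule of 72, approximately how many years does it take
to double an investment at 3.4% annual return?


Formula: Years ≈ 72 / r
Substituting: Years ≈ 72 / 3.4
Years ≈ 21.2

21.2 years


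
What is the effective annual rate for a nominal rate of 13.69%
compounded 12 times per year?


Formula: EAR = (1 + r/m)^m - 1
Period rate: r/m = 0.1369 / 12 = 0.011408
Compounding: (1 + 0.011408)^12 = 1.145825
EAR = 1.145825 - 1 = 0.145825

0.145825


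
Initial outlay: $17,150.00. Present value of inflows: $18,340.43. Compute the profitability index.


Formula: PI = PV(cash flows) / initial investment
Substituting: PI = $18,340.43 / $17,150.00
PI = 1.0694

1.0694


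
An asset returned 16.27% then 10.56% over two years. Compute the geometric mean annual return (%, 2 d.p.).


Formula: Geometric mean = ((1+r1)*(1+r2))^(1/2) - 1
Product: (1 + 0.1627) * (1 + 0.1056) = 1.1627 * 1.1056 = 1.285481
Square root: 1.285481^0.5 = 1.133791
Geometric mean = 1.133791 - 1 = 0.133791
As percentage: 13.38%

13.38%


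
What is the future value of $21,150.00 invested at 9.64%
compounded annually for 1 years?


Formula: FV = P * (1 + r)^n
Substituting: FV = $21,150.00 * (1 + 0.0964)^1
Growth factor: (1.0964)^1 = 1.0964
FV = $21,150.00 * 1.0964 = $23,188.86

$23,188.86


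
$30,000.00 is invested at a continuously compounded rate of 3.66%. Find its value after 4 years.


Formula: FV = P * e^(r*t)
Exponent: r*t = 0.0366 * 4 = 0.1464
e^(0.1464) = 1.157659
FV = $30,000.00 * 1.157659 = $34,729.77

$34,729.77


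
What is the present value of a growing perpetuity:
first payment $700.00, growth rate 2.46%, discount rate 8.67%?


Formula: PV = C / (r - g)
Spread: r - g = 0.0867 - 0.0246 = 0.0621
Substituting: PV = $700.00 / 0.0621
PV = $11,272.14

$11,272.14


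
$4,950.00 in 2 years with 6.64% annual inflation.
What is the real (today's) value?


Formula: Real value = nominal / (1 + inflation)^years
Price level: (1 + 0.0664)^2 = 1.137209
Real value = $4,950.00 / 1.137209 = $4,352.76

$4,352.76


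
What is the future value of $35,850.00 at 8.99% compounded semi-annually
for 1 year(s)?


Formula: FV = P * (1 + r/m)^(m*t)
Period rate: r/m = 0.0899 / 2 = 0.04495
Total periods: m*t = 2 * 1 = 2
Growth factor: (1 + 0.04495)^2 = 1.091921
FV = $35,850.00 * 1.091921 = $39,145.35

$39,145.35


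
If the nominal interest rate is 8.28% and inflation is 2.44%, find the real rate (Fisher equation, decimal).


Formula: (1 + r_real) = (1 + r_nom) / (1 + inflation)
Substituting: (1 + r_real) = 1.0828 / 1.0244
(1 + r_real) = 1.057009
r_real = 1.057009 - 1 = 0.057009

0.057009


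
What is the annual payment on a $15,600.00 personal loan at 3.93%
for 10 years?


Formula: PMT = PV * r / (1 - (1+r)^(-n))
Denominator: 1 - (1 + 0.0393)^(-10) = 0.319872
Numerator: $15,600.00 * 0.0393 = 613.08
PMT = 613.08 / 0.319872 = $1,916.64

$1,916.64


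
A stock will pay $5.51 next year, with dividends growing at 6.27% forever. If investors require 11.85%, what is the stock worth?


Formula: P = D1 / (r - g)
Spread: r - g = 0.1185 - 0.0627 = 0.0558
Substituting: P = $5.51 / 0.0558
P = $98.75

$98.75


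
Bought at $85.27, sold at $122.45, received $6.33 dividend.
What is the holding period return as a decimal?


Formula: HPR = (P1 - P0 + D) / P0
Gain: $122.45 - $85.27 + $6.33 = $43.51
HPR = $43.51 / $85.27 = 0.5103

0.5103


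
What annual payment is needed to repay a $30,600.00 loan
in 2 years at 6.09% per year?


Formula: PMT = PV * r / (1 - (1+r)^(-n))
Denominator: 1 - (1 + 0.0609)^(-2) = 0.111513
Numerator: $30,600.00 * 0.0609 = 1863.54
PMT = 1863.54 / 0.111513 = $16,711.42

$16,711.42


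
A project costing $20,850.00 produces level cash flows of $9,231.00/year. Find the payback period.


Formula: Payback = investment / annual cash flow
Substituting: Payback = $20,850.00 / $9,231.00
Payback = 2.2587 years

2.2587 years


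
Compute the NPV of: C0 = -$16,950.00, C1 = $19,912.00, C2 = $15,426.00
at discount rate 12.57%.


Formula: NPV = C0 + C1/(1+r) + C2/(1+r)^2
Discount C1: $19,912.00 / (1 + 0.1257) = $17,688.55
Discount C2: $15,426.00 / (1 + 0.1257)^2 = $12,173.29
NPV = -$16,950.00 + $17,688.55 + $12,173.29 = $12,911.84

$12,911.84


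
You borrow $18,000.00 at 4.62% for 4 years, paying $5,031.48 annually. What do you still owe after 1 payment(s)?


Formula: Balance = PV*(1+r)^k - PMT*((1+r)^k - 1)/r
Growth: (1 + 0.0462)^1 = 1.0462
Accumulated factor: ((1+r)^k - 1)/r = 1.0
Balance = $18,000.00 * 1.0462 - $5,031.48 * 1.0
Balance = $13,800.12

$13,800.12


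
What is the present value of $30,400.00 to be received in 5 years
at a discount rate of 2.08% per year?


Formula: PV = FV / (1 + r)^n
Substituting: PV = $30,400.00 / (1 + 0.0208)^5
Discount factor: (1.0208)^5 = 1.108417
PV = $30,400.00 / 1.108417 = $27,426.49

$27,426.49


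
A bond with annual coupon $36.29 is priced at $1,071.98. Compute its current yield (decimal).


Formula: Current yield = annual coupon / price
Substituting: CY = $36.29 / $1,071.98
CY = 0.033853

0.033853


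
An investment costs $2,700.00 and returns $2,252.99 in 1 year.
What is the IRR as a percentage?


Formula: IRR = C1/C0 - 1
Substituting: IRR = $2,252.99 / $2,700.00 - 1
Ratio: 0.834441 - 1 = -0.165559
IRR = -16.5559%

-16.5559%


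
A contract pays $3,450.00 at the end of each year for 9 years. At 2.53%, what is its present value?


Formula: PV = PMT * (1 - (1+r)^(-n)) / r
Discount factor: (1 + 0.0253)^(-9) = 0.798622
Bracket: 1 - 0.798622 = 0.201378
PV = $3,450.00 * 0.201378 / 0.0253 = $27,460.61

$27,460.61


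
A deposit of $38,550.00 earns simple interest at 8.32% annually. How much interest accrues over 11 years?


Formula: I = P * r * t
Substituting: I = $38,550.00 * 0.0832 * 11
Step: I = $38,550.00 * 0.9152
I = $35,280.96

$35,280.96


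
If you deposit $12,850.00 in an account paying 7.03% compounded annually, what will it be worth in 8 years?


Formula: FV = P * (1 + r)^n
Substituting: FV = $12,850.00 * (1 + 0.0703)^8
Growth factor: (1.0703)^8 = 1.722044
FV = $12,850.00 * 1.722044 = $22,128.26

$22,128.26


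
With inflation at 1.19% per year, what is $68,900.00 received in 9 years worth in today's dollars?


Formula: Real value = nominal / (1 + inflation)^years
Price level: (1 + 0.0119)^9 = 1.112342
Real value = $68,900.00 / 1.112342 = $61,941.38

$61,941.38


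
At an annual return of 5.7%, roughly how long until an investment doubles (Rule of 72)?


Formula: Years ≈ 72 / r
Substituting: Years ≈ 72 / 5.7
Years ≈ 12.6

12.6 years


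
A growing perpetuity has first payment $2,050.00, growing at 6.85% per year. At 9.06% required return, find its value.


Formula: PV = C / (r - g)
Spread: r - g = 0.0906 - 0.0685 = 0.0221
Substituting: PV = $2,050.00 / 0.0221
PV = $92,760.18

$92,760.18


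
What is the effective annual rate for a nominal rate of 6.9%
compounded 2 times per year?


Formula: EAR = (1 + r/m)^m - 1
Period rate: r/m = 0.069 / 2 = 0.0345
Compounding: (1 + 0.0345)^2 = 1.07019
EAR = 1.07019 - 1 = 0.07019

0.07019


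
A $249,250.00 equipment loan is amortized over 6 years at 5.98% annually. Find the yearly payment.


Formula: PMT = PV * r / (1 - (1+r)^(-n))
Denominator: 1 - (1 + 0.0598)^(-6) = 0.294241
Numerator: $249,250.00 * 0.0598 = 14905.15
PMT = 14905.15 / 0.294241 = $50,656.29

$50,656.29


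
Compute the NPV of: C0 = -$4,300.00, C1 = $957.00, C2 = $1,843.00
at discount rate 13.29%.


Formula: NPV = C0 + C1/(1+r) + C2/(1+r)^2
Discount C1: $957.00 / (1 + 0.1329) = $844.73
Discount C2: $1,843.00 / (1 + 0.1329)^2 = $1,435.96
NPV = -$4,300.00 + $844.73 + $1,435.96 = -$2,019.31

-$2,019.31


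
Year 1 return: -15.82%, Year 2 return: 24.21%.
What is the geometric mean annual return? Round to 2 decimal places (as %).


Formula: Geometric mean = ((1+r1)*(1+r2))^(1/2) - 1
Product: (1 + -0.1582) * (1 + 0.2421) = 0.8418 * 1.2421 = 1.0456
Square root: 1.0456^0.5 = 1.022546
Geometric mean = 1.022546 - 1 = 0.022546
As percentage: 2.25%

2.25%


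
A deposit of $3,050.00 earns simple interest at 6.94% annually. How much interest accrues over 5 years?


Formula: I = P * r * t
Substituting: I = $3,050.00 * 0.0694 * 5
Step: I = $3,050.00 * 0.347
I = $1,058.35

$1,058.35


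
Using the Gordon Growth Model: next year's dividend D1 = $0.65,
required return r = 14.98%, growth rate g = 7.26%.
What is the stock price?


Formula: P = D1 / (r - g)
Spread: r - g = 0.1498 - 0.0726 = 0.0772
Substituting: P = $0.65 / 0.0772
P = $8.42

$8.42


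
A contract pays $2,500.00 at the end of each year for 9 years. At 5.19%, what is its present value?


Formula: PV = PMT * (1 - (1+r)^(-n)) / r
Discount factor: (1 + 0.0519)^(-9) = 0.634205
Bracket: 1 - 0.634205 = 0.365795
PV = $2,500.00 * 0.365795 / 0.0519 = $17,620.17

$17,620.17


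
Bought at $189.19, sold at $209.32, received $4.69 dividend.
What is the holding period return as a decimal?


Formula: HPR = (P1 - P0 + D) / P0
Gain: $209.32 - $189.19 + $4.69 = $24.82
HPR = $24.82 / $189.19 = 0.1312

0.1312


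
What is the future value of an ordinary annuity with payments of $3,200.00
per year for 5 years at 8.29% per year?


Formula: FV = PMT * ((1+r)^n - 1) / r
Growth factor: (1 + 0.0829)^5 = 1.489161
Numerator: 1.489161 - 1 = 0.489161
FV = $3,200.00 * 0.489161 / 0.0829 = $18,881.98

$18,881.98


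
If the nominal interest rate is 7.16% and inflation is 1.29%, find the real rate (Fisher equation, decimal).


Formula: (1 + r_real) = (1 + r_nom) / (1 + inflation)
Substituting: (1 + r_real) = 1.0716 / 1.0129
(1 + r_real) = 1.057952
r_real = 1.057952 - 1 = 0.057952

0.057952


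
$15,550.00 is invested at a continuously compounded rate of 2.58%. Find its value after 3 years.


Formula: FV = P * e^(r*t)
Exponent: r*t = 0.0258 * 3 = 0.0774
e^(0.0774) = 1.080474
FV = $15,550.00 * 1.080474 = $16,801.37

$16,801.37


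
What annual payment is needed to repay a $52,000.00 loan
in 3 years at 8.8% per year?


Formula: PMT = PV * r / (1 - (1+r)^(-n))
Denominator: 1 - (1 + 0.088)^(-3) = 0.22355
Numerator: $52,000.00 * 0.088 = 4576.0
PMT = 4576.0 / 0.22355 = $20,469.66

$20,469.66


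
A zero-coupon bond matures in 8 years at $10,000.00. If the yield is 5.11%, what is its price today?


Formula: Price = FV / (1 + r)^n
Substituting: Price = $10,000.00 / (1 + 0.0511)^8
Discount factor: (1.0511)^8 = 1.489883
Price = $10,000.00 / 1.489883 = $6,711.93

$6,711.93


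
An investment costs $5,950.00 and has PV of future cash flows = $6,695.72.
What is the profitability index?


Formula: PI = PV(cash flows) / initial investment
Substituting: PI = $6,695.72 / $5,950.00
PI = 1.1253

1.1253


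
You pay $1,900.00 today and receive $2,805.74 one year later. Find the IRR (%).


Formula: IRR = C1/C0 - 1
Substituting: IRR = $2,805.74 / $1,900.00 - 1
Ratio: 1.476705 - 1 = 0.476705
IRR = 47.6705%

47.6705%


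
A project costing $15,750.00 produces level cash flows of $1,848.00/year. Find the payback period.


Formula: Payback = investment / annual cash flow
Substituting: Payback = $15,750.00 / $1,848.00
Payback = 8.5227 years

8.5227 years


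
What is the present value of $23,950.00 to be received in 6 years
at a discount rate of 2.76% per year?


Formula: PV = FV / (1 + r)^n
Substituting: PV = $23,950.00 / (1 + 0.0276)^6
Discount factor: (1.0276)^6 = 1.177456
PV = $23,950.00 / 1.177456 = $20,340.47

$20,340.47


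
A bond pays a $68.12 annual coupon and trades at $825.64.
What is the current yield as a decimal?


Formula: Current yield = annual coupon / price
Substituting: CY = $68.12 / $825.64
CY = 0.082506

0.082506


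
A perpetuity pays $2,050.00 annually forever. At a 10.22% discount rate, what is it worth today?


Formula: PV = C / r
Substituting: PV = $2,050.00 / 0.1022
PV = $20,058.71

$20,058.71


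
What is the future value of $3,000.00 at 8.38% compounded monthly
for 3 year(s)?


Formula: FV = P * (1 + r/m)^(m*t)
Period rate: r/m = 0.0838 / 12 = 0.006983
Total periods: m*t = 12 * 3 = 36
Growth factor: (1 + 0.006983)^36 = 1.284701
FV = $3,000.00 * 1.284701 = $3,854.10

$3,854.10


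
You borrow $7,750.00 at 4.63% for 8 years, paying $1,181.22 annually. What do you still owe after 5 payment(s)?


Formula: Balance = PV*(1+r)^k - PMT*((1+r)^k - 1)/r
Growth: (1 + 0.0463)^5 = 1.253953
Accumulated factor: ((1+r)^k - 1)/r = 5.484938
Balance = $7,750.00 * 1.253953 - $1,181.22 * 5.484938
Balance = $3,239.21

$3,239.21


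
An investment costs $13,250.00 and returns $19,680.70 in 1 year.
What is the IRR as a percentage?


Formula: IRR = C1/C0 - 1
Substituting: IRR = $19,680.70 / $13,250.00 - 1
Ratio: 1.485336 - 1 = 0.485336
IRR = 48.5336%

48.5336%


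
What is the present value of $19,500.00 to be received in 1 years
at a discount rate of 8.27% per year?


Formula: PV = FV / (1 + r)^n
Substituting: PV = $19,500.00 / (1 + 0.0827)^1
Discount factor: (1.0827)^1 = 1.0827
PV = $19,500.00 / 1.0827 = $18,010.53

$18,010.53


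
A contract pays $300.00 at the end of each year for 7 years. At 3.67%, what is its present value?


Formula: PV = PMT * (1 - (1+r)^(-n)) / r
Discount factor: (1 + 0.0367)^(-7) = 0.777013
Bracket: 1 - 0.777013 = 0.222987
PV = $300.00 * 0.222987 / 0.0367 = $1,822.78

$1,822.78


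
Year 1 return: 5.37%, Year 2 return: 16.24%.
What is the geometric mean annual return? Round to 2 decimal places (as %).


Formula: Geometric mean = ((1+r1)*(1+r2))^(1/2) - 1
Product: (1 + 0.0537) * (1 + 0.1624) = 1.0537 * 1.1624 = 1.224821
Square root: 1.224821^0.5 = 1.106716
Geometric mean = 1.106716 - 1 = 0.106716
As percentage: 10.67%

10.67%


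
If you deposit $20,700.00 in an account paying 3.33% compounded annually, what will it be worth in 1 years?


Formula: FV = P * (1 + r)^n
Substituting: FV = $20,700.00 * (1 + 0.0333)^1
Growth factor: (1.0333)^1 = 1.0333
FV = $20,700.00 * 1.0333 = $21,389.31

$21,389.31


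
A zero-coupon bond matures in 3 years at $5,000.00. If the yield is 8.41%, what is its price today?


Formula: Price = FV / (1 + r)^n
Substituting: Price = $5,000.00 / (1 + 0.0841)^3
Discount factor: (1.0841)^3 = 1.274113
Price = $5,000.00 / 1.274113 = $3,924.30

$3,924.30


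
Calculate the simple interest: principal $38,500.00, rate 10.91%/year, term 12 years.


Formula: I = P * r * t
Substituting: I = $38,500.00 * 0.1091 * 12
Step: I = $38,500.00 * 1.3092
I = $50,404.20

$50,404.20


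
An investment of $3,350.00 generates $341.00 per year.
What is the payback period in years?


Formula: Payback = investment / annual cash flow
Substituting: Payback = $3,350.00 / $341.00
Payback = 9.824 years

9.824 years


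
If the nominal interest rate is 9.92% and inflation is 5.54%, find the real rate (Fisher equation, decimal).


Formula: (1 + r_real) = (1 + r_nom) / (1 + inflation)
Substituting: (1 + r_real) = 1.0992 / 1.0554
(1 + r_real) = 1.041501
r_real = 1.041501 - 1 = 0.041501

0.041501


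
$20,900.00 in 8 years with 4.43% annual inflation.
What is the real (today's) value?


Formula: Real value = nominal / (1 + inflation)^years
Price level: (1 + 0.0443)^8 = 1.414498
Real value = $20,900.00 / 1.414498 = $14,775.56

$14,775.56


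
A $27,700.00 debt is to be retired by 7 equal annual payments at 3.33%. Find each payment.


Formula: PMT = PV * r / (1 - (1+r)^(-n))
Denominator: 1 - (1 + 0.0333)^(-7) = 0.204912
Numerator: $27,700.00 * 0.0333 = 922.41
PMT = 922.41 / 0.204912 = $4,501.49

$4,501.49


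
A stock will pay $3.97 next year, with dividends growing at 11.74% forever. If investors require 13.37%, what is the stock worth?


Formula: P = D1 / (r - g)
Spread: r - g = 0.1337 - 0.1174 = 0.0163
Substituting: P = $3.97 / 0.0163
P = $243.56

$243.56


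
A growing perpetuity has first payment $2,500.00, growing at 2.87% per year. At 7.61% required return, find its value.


Formula: PV = C / (r - g)
Spread: r - g = 0.0761 - 0.0287 = 0.0474
Substituting: PV = $2,500.00 / 0.0474
PV = $52,742.62

$52,742.62


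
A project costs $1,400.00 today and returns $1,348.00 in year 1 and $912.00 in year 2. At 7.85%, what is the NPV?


Formula: NPV = C0 + C1/(1+r) + C2/(1+r)^2
Discount C1: $1,348.00 / (1 + 0.0785) = $1,249.88
Discount C2: $912.00 / (1 + 0.0785)^2 = $784.07
NPV = -$1,400.00 + $1,249.88 + $784.07 = $633.95

$633.95


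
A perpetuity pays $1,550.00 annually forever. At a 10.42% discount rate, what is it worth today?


Formula: PV = C / r
Substituting: PV = $1,550.00 / 0.1042
PV = $14,875.24

$14,875.24


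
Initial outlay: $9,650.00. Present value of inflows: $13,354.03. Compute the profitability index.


Formula: PI = PV(cash flows) / initial investment
Substituting: PI = $13,354.03 / $9,650.00
PI = 1.3838

1.3838


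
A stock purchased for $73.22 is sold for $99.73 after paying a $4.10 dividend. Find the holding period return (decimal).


Formula: HPR = (P1 - P0 + D) / P0
Gain: $99.73 - $73.22 + $4.10 = $30.61
HPR = $30.61 / $73.22 = 0.4181

0.4181


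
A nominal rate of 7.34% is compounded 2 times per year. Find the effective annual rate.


Formula: EAR = (1 + r/m)^m - 1
Period rate: r/m = 0.0734 / 2 = 0.0367
Compounding: (1 + 0.0367)^2 = 1.074747
EAR = 1.074747 - 1 = 0.074747

0.074747


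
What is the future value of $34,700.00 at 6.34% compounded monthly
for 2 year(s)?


Formula: FV = P * (1 + r/m)^(m*t)
Period rate: r/m = 0.0634 / 12 = 0.005283
Total periods: m*t = 12 * 2 = 24
Growth factor: (1 + 0.005283)^24 = 1.134811
FV = $34,700.00 * 1.134811 = $39,377.95

$39,377.95


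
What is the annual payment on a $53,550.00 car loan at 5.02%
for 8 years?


Formula: PMT = PV * r / (1 - (1+r)^(-n))
Denominator: 1 - (1 + 0.0502)^(-8) = 0.324191
Numerator: $53,550.00 * 0.0502 = 2688.21
PMT = 2688.21 / 0.324191 = $8,292.05

$8,292.05


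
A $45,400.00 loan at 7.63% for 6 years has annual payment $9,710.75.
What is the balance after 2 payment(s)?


Formula: Balance = PV*(1+r)^k - PMT*((1+r)^k - 1)/r
Growth: (1 + 0.0763)^2 = 1.158422
Accumulated factor: ((1+r)^k - 1)/r = 2.0763
Balance = $45,400.00 * 1.158422 - $9,710.75 * 2.0763
Balance = $32,429.91

$32,429.91


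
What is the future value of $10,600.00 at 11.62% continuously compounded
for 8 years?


Formula: FV = P * e^(r*t)
Exponent: r*t = 0.1162 * 8 = 0.9296
e^(0.9296) = 2.533496
FV = $10,600.00 * 2.533496 = $26,855.05

$26,855.05


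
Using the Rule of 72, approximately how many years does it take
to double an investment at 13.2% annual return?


Formula: Years ≈ 72 / r
Substituting: Years ≈ 72 / 13.2
Years ≈ 5.5

5.5 years


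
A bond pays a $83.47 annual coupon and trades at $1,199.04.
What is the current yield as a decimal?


Formula: Current yield = annual coupon / price
Substituting: CY = $83.47 / $1,199.04
CY = 0.069614

0.069614


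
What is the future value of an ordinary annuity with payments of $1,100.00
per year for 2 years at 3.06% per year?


Formula: FV = PMT * ((1+r)^n - 1) / r
Growth factor: (1 + 0.0306)^2 = 1.062136
Numerator: 1.062136 - 1 = 0.062136
FV = $1,100.00 * 0.062136 / 0.0306 = $2,233.66

$2,233.66


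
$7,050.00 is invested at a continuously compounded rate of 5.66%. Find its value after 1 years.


Formula: FV = P * e^(r*t)
Exponent: r*t = 0.0566 * 1 = 0.0566
e^(0.0566) = 1.058232
FV = $7,050.00 * 1.058232 = $7,460.54

$7,460.54


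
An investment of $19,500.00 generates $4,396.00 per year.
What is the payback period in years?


Formula: Payback = investment / annual cash flow
Substituting: Payback = $19,500.00 / $4,396.00
Payback = 4.4359 years

4.4359 years


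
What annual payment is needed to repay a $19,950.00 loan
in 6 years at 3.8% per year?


Formula: PMT = PV * r / (1 - (1+r)^(-n))
Denominator: 1 - (1 + 0.038)^(-6) = 0.200505
Numerator: $19,950.00 * 0.038 = 758.1
PMT = 758.1 / 0.200505 = $3,780.96

$3,780.96


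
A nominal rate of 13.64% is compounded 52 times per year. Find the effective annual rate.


Formula: EAR = (1 + r/m)^m - 1
Period rate: r/m = 0.1364 / 52 = 0.002623
Compounding: (1 + 0.002623)^52 = 1.145936
EAR = 1.145936 - 1 = 0.145936

0.145936


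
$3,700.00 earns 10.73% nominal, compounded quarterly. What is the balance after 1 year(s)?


Formula: FV = P * (1 + r/m)^(m*t)
Period rate: r/m = 0.1073 / 4 = 0.026825
Total periods: m*t = 4 * 1 = 4
Growth factor: (1 + 0.026825)^4 = 1.111695
FV = $3,700.00 * 1.111695 = $4,113.27

$4,113.27


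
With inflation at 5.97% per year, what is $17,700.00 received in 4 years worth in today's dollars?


Formula: Real value = nominal / (1 + inflation)^years
Price level: (1 + 0.0597)^4 = 1.261048
Real value = $17,700.00 / 1.261048 = $14,035.94

$14,035.94


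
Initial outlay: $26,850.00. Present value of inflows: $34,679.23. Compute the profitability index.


Formula: PI = PV(cash flows) / initial investment
Substituting: PI = $34,679.23 / $26,850.00
PI = 1.2916

1.2916


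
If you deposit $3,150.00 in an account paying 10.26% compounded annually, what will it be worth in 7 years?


Formula: FV = P * (1 + r)^n
Substituting: FV = $3,150.00 * (1 + 0.1026)^7
Growth factor: (1.1026)^7 = 1.981189
FV = $3,150.00 * 1.981189 = $6,240.75

$6,240.75


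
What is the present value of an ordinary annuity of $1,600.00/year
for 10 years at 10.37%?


Formula: PV = PMT * (1 - (1+r)^(-n)) / r
Discount factor: (1 + 0.1037)^(-10) = 0.372812
Bracket: 1 - 0.372812 = 0.627188
PV = $1,600.00 * 0.627188 / 0.1037 = $9,676.96

$9,676.96


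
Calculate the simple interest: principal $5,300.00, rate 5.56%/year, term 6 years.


Formula: I = P * r * t
Substituting: I = $5,300.00 * 0.0556 * 6
Step: I = $5,300.00 * 0.3336
I = $1,768.08

$1,768.08


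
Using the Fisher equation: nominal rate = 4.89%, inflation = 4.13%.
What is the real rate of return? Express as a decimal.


Formula: (1 + r_real) = (1 + r_nom) / (1 + inflation)
Substituting: (1 + r_real) = 1.0489 / 1.0413
(1 + r_real) = 1.007299
r_real = 1.007299 - 1 = 0.007299

0.007299


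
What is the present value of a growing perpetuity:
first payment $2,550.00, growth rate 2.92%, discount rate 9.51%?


Formula: PV = C / (r - g)
Spread: r - g = 0.0951 - 0.0292 = 0.0659
Substituting: PV = $2,550.00 / 0.0659
PV = $38,694.99

$38,694.99


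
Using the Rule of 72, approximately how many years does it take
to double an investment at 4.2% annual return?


Formula: Years ≈ 72 / r
Substituting: Years ≈ 72 / 4.2
Years ≈ 17.1

17.1 years


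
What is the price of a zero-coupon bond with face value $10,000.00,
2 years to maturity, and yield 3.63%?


Formula: Price = FV / (1 + r)^n
Substituting: Price = $10,000.00 / (1 + 0.0363)^2
Discount factor: (1.0363)^2 = 1.073918
Price = $10,000.00 / 1.073918 = $9,311.70

$9,311.70


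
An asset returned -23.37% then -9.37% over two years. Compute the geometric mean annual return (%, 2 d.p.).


Formula: Geometric mean = ((1+r1)*(1+r2))^(1/2) - 1
Product: (1 + -0.2337) * (1 + -0.0937) = 0.7663 * 0.9063 = 0.694498
Square root: 0.694498^0.5 = 0.833365
Geometric mean = 0.833365 - 1 = -0.166635
As percentage: -16.66%

-16.66%


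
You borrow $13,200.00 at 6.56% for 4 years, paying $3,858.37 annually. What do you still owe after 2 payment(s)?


Formula: Balance = PV*(1+r)^k - PMT*((1+r)^k - 1)/r
Growth: (1 + 0.0656)^2 = 1.135503
Accumulated factor: ((1+r)^k - 1)/r = 2.0656
Balance = $13,200.00 * 1.135503 - $3,858.37 * 2.0656
Balance = $7,018.80

$7,018.80


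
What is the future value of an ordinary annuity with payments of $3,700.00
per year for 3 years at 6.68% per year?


Formula: FV = PMT * ((1+r)^n - 1) / r
Growth factor: (1 + 0.0668)^3 = 1.214085
Numerator: 1.214085 - 1 = 0.214085
FV = $3,700.00 * 0.214085 / 0.0668 = $11,857.99

$11,857.99


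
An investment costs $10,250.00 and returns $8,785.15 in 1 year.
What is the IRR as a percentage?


Formula: IRR = C1/C0 - 1
Substituting: IRR = $8,785.15 / $10,250.00 - 1
Ratio: 0.857088 - 1 = -0.142912
IRR = -14.2912%

-14.2912%


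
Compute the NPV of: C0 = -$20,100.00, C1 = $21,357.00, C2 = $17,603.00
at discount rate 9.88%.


Formula: NPV = C0 + C1/(1+r) + C2/(1+r)^2
Discount C1: $21,357.00 / (1 + 0.0988) = $19,436.66
Discount C2: $17,603.00 / (1 + 0.0988)^2 = $14,579.73
NPV = -$20,100.00 + $19,436.66 + $14,579.73 = $13,916.39

$13,916.39


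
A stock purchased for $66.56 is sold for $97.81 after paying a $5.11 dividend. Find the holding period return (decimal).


Formula: HPR = (P1 - P0 + D) / P0
Gain: $97.81 - $66.56 + $5.11 = $36.36
HPR = $36.36 / $66.56 = 0.5463

0.5463


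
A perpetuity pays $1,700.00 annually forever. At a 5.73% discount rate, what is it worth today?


Formula: PV = C / r
Substituting: PV = $1,700.00 / 0.0573
PV = $29,668.41

$29,668.41


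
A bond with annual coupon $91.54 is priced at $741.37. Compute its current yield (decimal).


Formula: Current yield = annual coupon / price
Substituting: CY = $91.54 / $741.37
CY = 0.123474

0.123474


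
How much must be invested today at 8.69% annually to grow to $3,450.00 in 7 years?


Formula: PV = FV / (1 + r)^n
Substituting: PV = $3,450.00 / (1 + 0.0869)^7
Discount factor: (1.0869)^7 = 1.791955
PV = $3,450.00 / 1.791955 = $1,925.27

$1,925.27


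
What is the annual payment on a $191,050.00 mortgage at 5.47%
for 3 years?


Formula: PMT = PV * r / (1 - (1+r)^(-n))
Denominator: 1 - (1 + 0.0547)^(-3) = 0.147659
Numerator: $191,050.00 * 0.0547 = 10450.435
PMT = 10450.435 / 0.147659 = $70,773.91

$70,773.91


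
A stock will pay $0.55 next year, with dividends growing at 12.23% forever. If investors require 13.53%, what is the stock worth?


Formula: P = D1 / (r - g)
Spread: r - g = 0.1353 - 0.1223 = 0.013
Substituting: P = $0.55 / 0.013
P = $42.31

$42.31


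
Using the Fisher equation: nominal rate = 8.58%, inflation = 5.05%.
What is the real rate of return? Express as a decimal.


Formula: (1 + r_real) = (1 + r_nom) / (1 + inflation)
Substituting: (1 + r_real) = 1.0858 / 1.0505
(1 + r_real) = 1.033603
r_real = 1.033603 - 1 = 0.033603

0.033603


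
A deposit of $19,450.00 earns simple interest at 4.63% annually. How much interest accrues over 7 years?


Formula: I = P * r * t
Substituting: I = $19,450.00 * 0.0463 * 7
Step: I = $19,450.00 * 0.3241
I = $6,303.75

$6,303.75


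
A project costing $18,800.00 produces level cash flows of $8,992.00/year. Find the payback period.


Formula: Payback = investment / annual cash flow
Substituting: Payback = $18,800.00 / $8,992.00
Payback = 2.0907 years

2.0907 years


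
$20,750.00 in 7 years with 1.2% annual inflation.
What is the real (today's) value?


Formula: Real value = nominal / (1 + inflation)^years
Price level: (1 + 0.012)^7 = 1.087085
Real value = $20,750.00 / 1.087085 = $19,087.74

$19,087.74
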